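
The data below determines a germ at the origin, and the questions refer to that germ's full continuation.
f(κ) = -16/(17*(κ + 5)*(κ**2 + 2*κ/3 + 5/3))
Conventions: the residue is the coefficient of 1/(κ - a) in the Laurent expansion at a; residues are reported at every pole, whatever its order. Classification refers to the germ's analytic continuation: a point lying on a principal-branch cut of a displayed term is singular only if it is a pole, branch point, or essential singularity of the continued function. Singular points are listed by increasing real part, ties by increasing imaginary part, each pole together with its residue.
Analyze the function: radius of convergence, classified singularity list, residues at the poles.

Denominator factor (κ**2 + 2*κ/3 + 5/3): discriminant -56/9, complex-conjugate roots (-1/3) + ((1/3)*sqrt(14))*i and (-1/3) - ((1/3)*sqrt(14))*i; poles of order 1, moduli (1/3)*sqrt(15) and (1/3)*sqrt(15).
Denominator factor (κ + 5): pole of order 1 at -5, modulus 5.
The radius of convergence is the smallest modulus among the singular points: (1/3)*sqrt(15).
At the order-1 pole -5 set g(κ) = (κ - (-5))*f(κ) = -16/(17*(κ**2 + 2*κ/3 + 5/3)).
Simple pole: residue = g(a) at a = -5, which is -24/595.
The factor κ**2 + 2*κ/3 + 5/3 splits as (κ - a)(κ - a') with a = (-1/3) - ((1/3)*sqrt(14))*i, a' = (-1/3) + ((1/3)*sqrt(14))*i. At the order-1 pole a set g(κ) = (κ - a)*f(κ) = [-16/(17*(κ + 5))] / (κ - a').
Simple pole: residue = g(a) at a = (-1/3) - ((1/3)*sqrt(14))*i, which is (12/595) - ((12/595)*sqrt(14))*i.
The factor κ**2 + 2*κ/3 + 5/3 splits as (κ - a)(κ - a') with a = (-1/3) + ((1/3)*sqrt(14))*i, a' = (-1/3) - ((1/3)*sqrt(14))*i. At the order-1 pole a set g(κ) = (κ - a)*f(κ) = [-16/(17*(κ + 5))] / (κ - a').
Simple pole: residue = g(a) at a = (-1/3) + ((1/3)*sqrt(14))*i, which is (12/595) + ((12/595)*sqrt(14))*i.
List the singular points by increasing real part (a conjugate pair: the negative imaginary part first).

Radius of convergence at 0: (1/3)*sqrt(15).
At -5: a pole of order 1; residue -24/595.
At (-1/3) - ((1/3)*sqrt(14))*i: a pole of order 1; residue (12/595) - ((12/595)*sqrt(14))*i.
At (-1/3) + ((1/3)*sqrt(14))*i: a pole of order 1; residue (12/595) + ((12/595)*sqrt(14))*i.


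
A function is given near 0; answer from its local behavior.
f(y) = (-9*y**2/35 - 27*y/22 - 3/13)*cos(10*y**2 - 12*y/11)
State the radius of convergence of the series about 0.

The factor cos(10*y**2 - 12*y/11) is entire and contributes no finite singular point.
The polynomial part has no poles.
No finite singular points: the Taylor series at 0 converges everywhere.

The radius of convergence is infinite.


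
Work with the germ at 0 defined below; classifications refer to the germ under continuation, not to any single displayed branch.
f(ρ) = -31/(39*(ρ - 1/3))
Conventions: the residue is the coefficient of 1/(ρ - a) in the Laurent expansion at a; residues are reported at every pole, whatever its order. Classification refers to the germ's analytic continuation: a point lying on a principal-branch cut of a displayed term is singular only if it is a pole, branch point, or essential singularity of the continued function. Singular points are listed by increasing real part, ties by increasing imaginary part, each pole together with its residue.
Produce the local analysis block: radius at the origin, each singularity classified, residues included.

Denominator factor (ρ - 1/3): pole of order 1 at 1/3, modulus 1/3.
The radius of convergence is the smallest modulus among the singular points: 1/3.
At the order-1 pole 1/3 set g(ρ) = (ρ - (1/3))*f(ρ) = -31/39.
Simple pole: residue = g(a) at a = 1/3, which is -31/39.

Radius of convergence at 0: 1/3.
At 1/3: a pole of order 1; residue -31/39.


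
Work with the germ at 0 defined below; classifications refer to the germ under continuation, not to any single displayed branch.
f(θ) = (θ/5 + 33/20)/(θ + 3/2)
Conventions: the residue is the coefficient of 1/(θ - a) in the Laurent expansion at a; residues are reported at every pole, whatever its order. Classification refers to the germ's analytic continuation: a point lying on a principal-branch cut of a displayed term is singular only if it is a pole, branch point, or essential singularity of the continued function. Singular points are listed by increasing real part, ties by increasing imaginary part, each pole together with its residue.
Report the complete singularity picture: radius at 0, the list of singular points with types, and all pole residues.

Denominator factor (θ + 3/2): pole of order 1 at -3/2, modulus 3/2.
The radius of convergence is the smallest modulus among the singular points: 3/2.
At the order-1 pole -3/2 set g(θ) = (θ - (-3/2))*f(θ) = θ/5 + 33/20.
Simple pole: residue = g(a) at a = -3/2, which is 27/20.

Radius of convergence at 0: 3/2.
At -3/2: a pole of order 1; residue 27/20.


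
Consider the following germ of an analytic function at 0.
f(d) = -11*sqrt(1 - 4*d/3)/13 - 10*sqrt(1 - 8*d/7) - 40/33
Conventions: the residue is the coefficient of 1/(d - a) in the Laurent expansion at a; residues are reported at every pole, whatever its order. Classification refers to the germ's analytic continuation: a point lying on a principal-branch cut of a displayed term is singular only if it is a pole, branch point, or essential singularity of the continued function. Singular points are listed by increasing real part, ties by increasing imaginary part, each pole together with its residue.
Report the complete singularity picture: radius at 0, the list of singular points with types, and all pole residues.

Radius of convergence at 0: 3/4.
At 3/4: an algebraic (square-root) branch point.
At 7/8: an algebraic (square-root) branch point.

Branch term (-10)*sqrt(1 - d/(7/8)): its argument vanishes at d = 7/8, a square-root branch point, modulus 7/8.
Branch term (-11/13)*sqrt(1 - d/(3/4)): its argument vanishes at d = 3/4, a square-root branch point, modulus 3/4.
The radius of convergence is the smallest modulus among the singular points: 3/4.
List the singular points by increasing real part (a conjugate pair: the negative imaginary part first).


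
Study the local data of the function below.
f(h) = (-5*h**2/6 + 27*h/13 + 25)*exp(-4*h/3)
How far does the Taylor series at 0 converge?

The factor exp(-4*h/3) is entire and contributes no finite singular point.
The polynomial part has no poles.
No finite singular points: the Taylor series at 0 converges everywhere.

The radius of convergence is infinite.


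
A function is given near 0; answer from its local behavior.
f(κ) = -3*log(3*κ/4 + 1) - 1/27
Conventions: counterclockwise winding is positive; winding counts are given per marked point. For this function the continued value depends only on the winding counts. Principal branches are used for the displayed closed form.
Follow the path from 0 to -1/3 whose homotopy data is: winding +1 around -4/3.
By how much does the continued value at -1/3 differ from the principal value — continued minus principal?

The rational part is single-valued and drops out of the difference; each branch term changes only by its own monodromy.
(-3)*log(1 - κ/(-4/3)): each positive loop around -4/3 adds 2*pi*i to the log, so winding +1 contributes (-3)*(1)*2*pi*i = -(6)*pi*i.
Summing the contributions at κ = -1/3 gives -(6)*pi*i.

Continued minus principal equals -(6)*pi*i.


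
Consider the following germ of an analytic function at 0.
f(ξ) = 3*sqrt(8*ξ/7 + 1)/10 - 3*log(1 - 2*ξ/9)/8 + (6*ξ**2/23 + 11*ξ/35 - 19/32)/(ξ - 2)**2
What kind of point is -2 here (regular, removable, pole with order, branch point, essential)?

Denominator factors: ξ - 2 = -4 at ξ = -2 — none vanishes.
Branch term sqrt(1 - ξ/(-7/8)): argument at -2 is -9/7, nonzero, so -2 is not its branch point (a point on a principal cut is still regular for the continued germ).
Branch term log(1 - ξ/(9/2)): argument at -2 is 13/9, nonzero, so -2 is not its branch point (a point on a principal cut is still regular for the continued germ).
So the germ continues analytically to -2.

The point is a regular point.


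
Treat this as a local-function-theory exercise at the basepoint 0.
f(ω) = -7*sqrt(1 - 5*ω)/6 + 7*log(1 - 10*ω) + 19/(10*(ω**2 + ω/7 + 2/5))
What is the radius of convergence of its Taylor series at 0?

The radius of convergence is 1/10.

Denominator factor (ω**2 + ω/7 + 2/5): discriminant -387/245, complex-conjugate roots (-1/14) + ((3/70)*sqrt(215))*i and (-1/14) - ((3/70)*sqrt(215))*i; poles of order 1, moduli (1/5)*sqrt(10) and (1/5)*sqrt(10).
Branch term (-7/6)*sqrt(1 - ω/(1/5)): its argument vanishes at ω = 1/5, a square-root branch point, modulus 1/5.
Branch term (7)*log(1 - ω/(1/10)): its argument vanishes at ω = 1/10, a logarithmic branch point, modulus 1/10.
The radius of convergence is the smallest modulus among the singular points: 1/10.


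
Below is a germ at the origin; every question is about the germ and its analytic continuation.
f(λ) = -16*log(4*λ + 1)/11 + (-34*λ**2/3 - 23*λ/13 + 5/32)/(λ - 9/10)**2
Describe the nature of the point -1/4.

The term (-16/11)*log(1 - λ/(-1/4)) has argument 1 - -1/4/(-1/4) = 0 at -1/4: a logarithmic (infinitely-sheeted) branch point; the remaining terms are analytic or single-valued there.

The point is a logarithmic branch point.


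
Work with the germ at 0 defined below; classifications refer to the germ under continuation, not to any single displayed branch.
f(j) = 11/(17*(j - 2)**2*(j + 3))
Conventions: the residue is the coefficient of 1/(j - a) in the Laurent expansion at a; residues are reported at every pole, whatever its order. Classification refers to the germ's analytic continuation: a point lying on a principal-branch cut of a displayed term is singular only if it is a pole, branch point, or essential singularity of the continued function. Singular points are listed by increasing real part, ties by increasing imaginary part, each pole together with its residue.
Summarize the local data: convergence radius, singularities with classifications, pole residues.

Radius of convergence at 0: 2.
At -3: a pole of order 1; residue 11/425.
At 2: a pole of order 2; residue -11/425.

Denominator factor (j - 2)^2: pole of order 2 at 2, modulus 2.
Denominator factor (j + 3): pole of order 1 at -3, modulus 3.
The radius of convergence is the smallest modulus among the singular points: 2.
At the order-1 pole -3 set g(j) = (j - (-3))*f(j) = 11/(17*(j - 2)**2).
Simple pole: residue = g(a) at a = -3, which is 11/425.
At the order-2 pole 2 set g(j) = (j - (2))^2*f(j) = 11/(17*(j + 3)).
Order-2 pole: residue = g'(a); g'(2) = -11/425, so the residue is -11/425.
List the singular points by increasing real part (a conjugate pair: the negative imaginary part first).


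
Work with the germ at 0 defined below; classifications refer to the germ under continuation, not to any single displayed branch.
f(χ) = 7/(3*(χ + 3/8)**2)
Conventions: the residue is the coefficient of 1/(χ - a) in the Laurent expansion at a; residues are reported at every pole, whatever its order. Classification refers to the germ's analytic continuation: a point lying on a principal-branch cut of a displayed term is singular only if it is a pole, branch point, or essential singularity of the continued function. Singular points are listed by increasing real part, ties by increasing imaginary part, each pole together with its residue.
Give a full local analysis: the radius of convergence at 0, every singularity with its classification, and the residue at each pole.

Radius of convergence at 0: 3/8.
At -3/8: a pole of order 2; residue 0.

Denominator factor (χ + 3/8)^2: pole of order 2 at -3/8, modulus 3/8.
The radius of convergence is the smallest modulus among the singular points: 3/8.
At the order-2 pole -3/8 set g(χ) = (χ - (-3/8))^2*f(χ) = 7/3.
Order-2 pole: residue = g'(a); g'(-3/8) = 0, so the residue is 0.


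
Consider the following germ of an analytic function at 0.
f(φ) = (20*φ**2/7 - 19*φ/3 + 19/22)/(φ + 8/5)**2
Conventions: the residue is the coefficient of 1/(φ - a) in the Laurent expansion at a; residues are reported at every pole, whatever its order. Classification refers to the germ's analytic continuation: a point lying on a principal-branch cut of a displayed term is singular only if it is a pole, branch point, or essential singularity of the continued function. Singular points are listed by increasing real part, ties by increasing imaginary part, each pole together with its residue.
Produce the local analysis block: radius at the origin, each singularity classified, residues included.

Denominator factor (φ + 8/5)^2: pole of order 2 at -8/5, modulus 8/5.
The radius of convergence is the smallest modulus among the singular points: 8/5.
At the order-2 pole -8/5 set g(φ) = (φ - (-8/5))^2*f(φ) = 20*φ**2/7 - 19*φ/3 + 19/22.
Order-2 pole: residue = g'(a); g'(-8/5) = -325/21, so the residue is -325/21.

Radius of convergence at 0: 8/5.
At -8/5: a pole of order 2; residue -325/21.


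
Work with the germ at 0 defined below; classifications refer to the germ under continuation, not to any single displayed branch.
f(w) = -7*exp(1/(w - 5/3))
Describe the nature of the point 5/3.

The point is an essential singularity.

The exponent 1/(w - (5/3)) has a pole at 5/3, so exp(1/(w - (5/3))) takes every nonzero value near it: an essential singularity (not a pole of any order).


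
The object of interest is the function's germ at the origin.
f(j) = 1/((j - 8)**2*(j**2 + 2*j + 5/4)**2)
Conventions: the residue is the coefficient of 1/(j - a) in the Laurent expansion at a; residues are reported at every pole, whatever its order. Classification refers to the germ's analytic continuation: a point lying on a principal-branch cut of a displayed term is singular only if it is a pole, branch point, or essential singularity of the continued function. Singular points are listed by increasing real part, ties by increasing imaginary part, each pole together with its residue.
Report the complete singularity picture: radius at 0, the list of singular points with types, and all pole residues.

Denominator factor (j**2 + 2*j + 5/4)^2: discriminant -1, complex-conjugate roots (-1) + (1/2)*i and (-1) - (1/2)*i; poles of order 2, moduli (1/2)*sqrt(5) and (1/2)*sqrt(5).
Denominator factor (j - 8)^2: pole of order 2 at 8, modulus 8.
The radius of convergence is the smallest modulus among the singular points: (1/2)*sqrt(5).
The factor j**2 + 2*j + 5/4 splits as (j - a)(j - a') with a = (-1) - (1/2)*i, a' = (-1) + (1/2)*i. At the order-2 pole a set g(j) = (j - a)^2*f(j) = [(j - 8)**(-2)] / (j - a')^2.
Order-2 pole: residue = g'(a); g'((-1) - (1/2)*i) = (1152/34328125) + (855336/34328125)*i, so the residue is (1152/34328125) + (855336/34328125)*i.
The factor j**2 + 2*j + 5/4 splits as (j - a)(j - a') with a = (-1) + (1/2)*i, a' = (-1) - (1/2)*i. At the order-2 pole a set g(j) = (j - a)^2*f(j) = [(j - 8)**(-2)] / (j - a')^2.
Order-2 pole: residue = g'(a); g'((-1) + (1/2)*i) = (1152/34328125) - (855336/34328125)*i, so the residue is (1152/34328125) - (855336/34328125)*i.
At the order-2 pole 8 set g(j) = (j - (8))^2*f(j) = (j**2 + 2*j + 5/4)**(-2).
Order-2 pole: residue = g'(a); g'(8) = -2304/34328125, so the residue is -2304/34328125.
List the singular points by increasing real part (a conjugate pair: the negative imaginary part first).

Radius of convergence at 0: (1/2)*sqrt(5).
At (-1) - (1/2)*i: a pole of order 2; residue (1152/34328125) + (855336/34328125)*i.
At (-1) + (1/2)*i: a pole of order 2; residue (1152/34328125) - (855336/34328125)*i.
At 8: a pole of order 2; residue -2304/34328125.


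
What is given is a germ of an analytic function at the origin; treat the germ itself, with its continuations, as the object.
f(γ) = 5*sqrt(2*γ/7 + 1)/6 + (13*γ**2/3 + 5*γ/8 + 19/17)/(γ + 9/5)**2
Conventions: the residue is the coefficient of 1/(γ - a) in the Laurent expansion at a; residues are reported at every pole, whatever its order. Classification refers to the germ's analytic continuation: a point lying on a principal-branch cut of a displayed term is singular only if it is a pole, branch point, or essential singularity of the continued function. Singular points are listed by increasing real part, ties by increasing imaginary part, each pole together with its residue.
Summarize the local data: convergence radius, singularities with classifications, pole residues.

Radius of convergence at 0: 9/5.
At -7/2: an algebraic (square-root) branch point.
At -9/5: a pole of order 2; residue -599/40.

Denominator factor (γ + 9/5)^2: pole of order 2 at -9/5, modulus 9/5.
Branch term (5/6)*sqrt(1 - γ/(-7/2)): its argument vanishes at γ = -7/2, a square-root branch point, modulus 7/2.
The radius of convergence is the smallest modulus among the singular points: 9/5.
The branch term is analytic at -9/5 and contributes nothing to the residue; only the rational part matters.
At the order-2 pole -9/5 set g(γ) = (γ - (-9/5))^2*(rational part) = 13*γ**2/3 + 5*γ/8 + 19/17.
Order-2 pole: residue = g'(a); g'(-9/5) = -599/40, so the residue is -599/40.
List the singular points by increasing real part (a conjugate pair: the negative imaginary part first).


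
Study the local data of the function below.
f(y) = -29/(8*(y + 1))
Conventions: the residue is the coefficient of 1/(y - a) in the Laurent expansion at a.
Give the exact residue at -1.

The residue is -29/8.

At the order-1 pole -1 set g(y) = (y - (-1))*f(y) = -29/8.
Simple pole: residue = g(a) at a = -1, which is -29/8.


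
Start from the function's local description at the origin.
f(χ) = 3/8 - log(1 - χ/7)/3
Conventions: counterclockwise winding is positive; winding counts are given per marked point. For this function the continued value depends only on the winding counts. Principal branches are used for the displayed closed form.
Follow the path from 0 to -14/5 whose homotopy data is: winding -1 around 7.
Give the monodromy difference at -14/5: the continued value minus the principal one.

The rational part is single-valued and drops out of the difference; each branch term changes only by its own monodromy.
(-1/3)*log(1 - χ/(7)): each positive loop around 7 adds 2*pi*i to the log, so winding -1 contributes (-1/3)*(-1)*2*pi*i = (2/3)*pi*i.
Summing the contributions at χ = -14/5 gives (2/3)*pi*i.

Continued minus principal equals (2/3)*pi*i.


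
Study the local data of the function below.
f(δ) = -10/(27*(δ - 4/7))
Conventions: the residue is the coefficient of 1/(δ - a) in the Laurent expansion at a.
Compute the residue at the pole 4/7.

The residue is -10/27.

At the order-1 pole 4/7 set g(δ) = (δ - (4/7))*f(δ) = -10/27.
Simple pole: residue = g(a) at a = 4/7, which is -10/27.


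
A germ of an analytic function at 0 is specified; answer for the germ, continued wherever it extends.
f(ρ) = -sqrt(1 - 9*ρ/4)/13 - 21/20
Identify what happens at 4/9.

The term (-1/13)*sqrt(1 - ρ/(4/9)) has argument 1 - 4/9/(4/9) = 0 at 4/9: a square-root (algebraic, two-sheeted) branch point; the remaining terms are analytic or single-valued there.

The point is an algebraic (square-root) branch point.


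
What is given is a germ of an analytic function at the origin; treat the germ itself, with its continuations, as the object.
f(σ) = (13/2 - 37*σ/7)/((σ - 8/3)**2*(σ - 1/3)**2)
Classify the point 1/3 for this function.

The denominator factor σ - 1/3 vanishes at 1/3 and appears to the power 2; the numerator there equals 199/42, nonzero, and no other factor vanishes.
Hence a pole whose order is the multiplicity, 2.

The point is a pole of order 2.


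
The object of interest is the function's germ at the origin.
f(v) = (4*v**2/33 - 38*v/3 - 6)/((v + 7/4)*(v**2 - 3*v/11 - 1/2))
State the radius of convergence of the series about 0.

Denominator factor (v**2 - 3*v/11 - 1/2): discriminant 251/121, real irrational roots 3/22 + (1/22)*sqrt(251) and 3/22 - (1/22)*sqrt(251); poles of order 1, moduli 3/22 + (1/22)*sqrt(251) and -3/22 + (1/22)*sqrt(251).
Denominator factor (v + 7/4): pole of order 1 at -7/4, modulus 7/4.
The radius of convergence is the smallest modulus among the singular points: -3/22 + (1/22)*sqrt(251).

The radius of convergence is -3/22 + (1/22)*sqrt(251).


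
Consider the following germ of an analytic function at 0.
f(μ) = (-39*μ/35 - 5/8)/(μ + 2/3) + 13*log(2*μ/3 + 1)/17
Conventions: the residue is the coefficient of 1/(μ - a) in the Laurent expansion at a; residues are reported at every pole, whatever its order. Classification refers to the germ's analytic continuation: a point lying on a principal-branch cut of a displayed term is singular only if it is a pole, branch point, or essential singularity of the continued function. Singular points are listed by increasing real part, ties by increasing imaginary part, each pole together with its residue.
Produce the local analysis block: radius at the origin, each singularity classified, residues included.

Radius of convergence at 0: 2/3.
At -3/2: a logarithmic branch point.
At -2/3: a pole of order 1; residue 33/280.

Denominator factor (μ + 2/3): pole of order 1 at -2/3, modulus 2/3.
Branch term (13/17)*log(1 - μ/(-3/2)): its argument vanishes at μ = -3/2, a logarithmic branch point, modulus 3/2.
The radius of convergence is the smallest modulus among the singular points: 2/3.
The branch term is analytic at -2/3 and contributes nothing to the residue; only the rational part matters.
At the order-1 pole -2/3 set g(μ) = (μ - (-2/3))*(rational part) = -39*μ/35 - 5/8.
Simple pole: residue = g(a) at a = -2/3, which is 33/280.
List the singular points by increasing real part (a conjugate pair: the negative imaginary part first).


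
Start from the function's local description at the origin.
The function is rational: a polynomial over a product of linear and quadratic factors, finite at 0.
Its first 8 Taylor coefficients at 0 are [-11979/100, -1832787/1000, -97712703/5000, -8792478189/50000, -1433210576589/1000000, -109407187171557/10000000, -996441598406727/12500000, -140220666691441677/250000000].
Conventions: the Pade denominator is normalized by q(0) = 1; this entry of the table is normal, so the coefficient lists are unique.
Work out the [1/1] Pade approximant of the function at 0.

The Pade approximant has numerator coefficients [-11979/100, -1888689/3400]; denominator coefficients [1, -2719/255].

Taylor coefficients needed (read off): a_0 = -11979/100, a_1 = -1832787/1000, a_2 = -97712703/5000.
Write the denominator as Q(φ) = 1 + q1*φ. Requiring Q*f - P = O(φ^3) with deg P <= 1 kills the coefficients of φ^2..φ^2 in Q*f:
  φ^2: a_2 + q1*a_1 = 0, i.e. -97712703/5000 + (-1832787/1000)*q1 = 0.
Solving this linear system: q1 = -2719/255.
The numerator is Q*f truncated at degree 1: P0 = a_0 = -11979/100; P1 = a_1 + q1*a_0 = -1888689/3400.


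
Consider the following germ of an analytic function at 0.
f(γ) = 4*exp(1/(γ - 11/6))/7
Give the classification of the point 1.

The point is a regular point.

There is no denominator, hence no pole anywhere.
The essential point of exp(1/(γ - (11/6))) is 11/6, not 1.
So the germ continues analytically to 1.


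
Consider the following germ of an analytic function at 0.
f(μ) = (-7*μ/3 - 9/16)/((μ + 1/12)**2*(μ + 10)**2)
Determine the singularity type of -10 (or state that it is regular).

The denominator factor μ + 10 vanishes at -10 and appears to the power 2; the numerator there equals 1093/48, nonzero, and no other factor vanishes.
Hence a pole whose order is the multiplicity, 2.

The point is a pole of order 2.


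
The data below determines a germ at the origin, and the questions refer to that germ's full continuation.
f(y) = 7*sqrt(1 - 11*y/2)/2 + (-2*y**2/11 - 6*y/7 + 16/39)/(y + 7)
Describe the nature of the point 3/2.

The point is a regular point.

Denominator factors: y + 7 = 17/2 at y = 3/2 — none vanishes.
Branch term sqrt(1 - y/(2/11)): argument at 3/2 is -29/4, nonzero, so 3/2 is not its branch point (a point on a principal cut is still regular for the continued germ).
So the germ continues analytically to 3/2.


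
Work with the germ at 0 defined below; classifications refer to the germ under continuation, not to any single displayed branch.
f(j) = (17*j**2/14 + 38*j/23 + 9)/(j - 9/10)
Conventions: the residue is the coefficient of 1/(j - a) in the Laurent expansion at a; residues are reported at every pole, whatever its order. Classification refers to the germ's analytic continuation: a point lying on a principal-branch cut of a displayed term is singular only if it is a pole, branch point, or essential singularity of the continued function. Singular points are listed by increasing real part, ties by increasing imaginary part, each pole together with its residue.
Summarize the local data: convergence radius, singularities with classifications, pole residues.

Radius of convergence at 0: 9/10.
At 9/10: a pole of order 1; residue 369351/32200.

Denominator factor (j - 9/10): pole of order 1 at 9/10, modulus 9/10.
The radius of convergence is the smallest modulus among the singular points: 9/10.
At the order-1 pole 9/10 set g(j) = (j - (9/10))*f(j) = 17*j**2/14 + 38*j/23 + 9.
Simple pole: residue = g(a) at a = 9/10, which is 369351/32200.


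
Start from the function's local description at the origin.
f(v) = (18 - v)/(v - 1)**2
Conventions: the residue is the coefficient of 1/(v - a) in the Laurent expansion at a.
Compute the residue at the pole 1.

The residue is -1.

At the order-2 pole 1 set g(v) = (v - (1))^2*f(v) = 18 - v.
Order-2 pole: residue = g'(a); g'(1) = -1, so the residue is -1.


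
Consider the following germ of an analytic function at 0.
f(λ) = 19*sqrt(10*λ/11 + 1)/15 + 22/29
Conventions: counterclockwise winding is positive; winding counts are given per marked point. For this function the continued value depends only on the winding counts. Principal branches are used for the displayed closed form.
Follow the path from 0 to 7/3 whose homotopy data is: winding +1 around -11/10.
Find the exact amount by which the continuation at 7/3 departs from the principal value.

The rational part is single-valued and drops out of the difference; each branch term changes only by its own monodromy.
(19/15)*sqrt(1 - λ/(-11/10)): winding +1 is odd, the square root flips sign, contributing -2*(19/15)*sqrt(1 - (7/3)/(-11/10)) = -2*(19/15)*sqrt(103/33) = -(38/495)*sqrt(3399).
Summing the contributions at λ = 7/3 gives -(38/495)*sqrt(3399).

Continued minus principal equals -(38/495)*sqrt(3399).


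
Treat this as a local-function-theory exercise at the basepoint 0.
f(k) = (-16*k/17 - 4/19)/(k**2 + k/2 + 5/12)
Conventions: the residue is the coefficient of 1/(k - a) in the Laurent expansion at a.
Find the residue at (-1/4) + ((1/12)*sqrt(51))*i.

The factor k**2 + k/2 + 5/12 splits as (k - a)(k - a') with a = (-1/4) + ((1/12)*sqrt(51))*i, a' = (-1/4) - ((1/12)*sqrt(51))*i. At the order-1 pole a set g(k) = (k - a)*f(k) = [-16*k/17 - 4/19] / (k - a').
Simple pole: residue = g(a) at a = (-1/4) + ((1/12)*sqrt(51))*i, which is (-8/17) - ((16/5491)*sqrt(51))*i.

The residue is (-8/17) - ((16/5491)*sqrt(51))*i.


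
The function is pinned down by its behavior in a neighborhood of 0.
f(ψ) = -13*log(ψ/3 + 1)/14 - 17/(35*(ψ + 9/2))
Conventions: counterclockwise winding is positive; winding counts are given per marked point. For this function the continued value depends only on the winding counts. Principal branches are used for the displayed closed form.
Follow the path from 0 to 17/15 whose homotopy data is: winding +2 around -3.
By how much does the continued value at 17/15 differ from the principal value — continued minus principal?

Continued minus principal equals -(26/7)*pi*i.

The rational part is single-valued and drops out of the difference; each branch term changes only by its own monodromy.
(-13/14)*log(1 - ψ/(-3)): each positive loop around -3 adds 2*pi*i to the log, so winding +2 contributes (-13/14)*(2)*2*pi*i = -(26/7)*pi*i.
Summing the contributions at ψ = 17/15 gives -(26/7)*pi*i.


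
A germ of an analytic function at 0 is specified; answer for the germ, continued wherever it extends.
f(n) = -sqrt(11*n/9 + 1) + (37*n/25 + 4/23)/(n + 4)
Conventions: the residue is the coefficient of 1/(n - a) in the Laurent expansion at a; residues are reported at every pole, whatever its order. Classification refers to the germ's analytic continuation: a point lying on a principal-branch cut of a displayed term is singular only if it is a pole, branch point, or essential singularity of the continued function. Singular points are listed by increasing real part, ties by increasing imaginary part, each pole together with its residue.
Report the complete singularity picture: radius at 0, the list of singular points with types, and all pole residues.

Denominator factor (n + 4): pole of order 1 at -4, modulus 4.
Branch term (-1)*sqrt(1 - n/(-9/11)): its argument vanishes at n = -9/11, a square-root branch point, modulus 9/11.
The radius of convergence is the smallest modulus among the singular points: 9/11.
The branch term is analytic at -4 and contributes nothing to the residue; only the rational part matters.
At the order-1 pole -4 set g(n) = (n - (-4))*(rational part) = 37*n/25 + 4/23.
Simple pole: residue = g(a) at a = -4, which is -3304/575.
List the singular points by increasing real part (a conjugate pair: the negative imaginary part first).

Radius of convergence at 0: 9/11.
At -4: a pole of order 1; residue -3304/575.
At -9/11: an algebraic (square-root) branch point.


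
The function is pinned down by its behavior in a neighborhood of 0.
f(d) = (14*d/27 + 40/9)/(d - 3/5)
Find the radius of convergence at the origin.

Denominator factor (d - 3/5): pole of order 1 at 3/5, modulus 3/5.
The radius of convergence is the smallest modulus among the singular points: 3/5.

The radius of convergence is 3/5.


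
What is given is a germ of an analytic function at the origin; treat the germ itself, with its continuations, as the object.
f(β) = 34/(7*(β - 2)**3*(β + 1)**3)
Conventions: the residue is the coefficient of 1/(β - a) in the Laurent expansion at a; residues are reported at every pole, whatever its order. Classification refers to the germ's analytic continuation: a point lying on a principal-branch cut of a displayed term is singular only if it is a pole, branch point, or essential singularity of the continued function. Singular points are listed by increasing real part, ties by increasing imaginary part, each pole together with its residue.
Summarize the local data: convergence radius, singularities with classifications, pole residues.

Radius of convergence at 0: 1.
At -1: a pole of order 3; residue -68/567.
At 2: a pole of order 3; residue 68/567.

Denominator factor (β - 2)^3: pole of order 3 at 2, modulus 2.
Denominator factor (β + 1)^3: pole of order 3 at -1, modulus 1.
The radius of convergence is the smallest modulus among the singular points: 1.
At the order-3 pole -1 set g(β) = (β - (-1))^3*f(β) = 34/(7*(β - 2)**3).
Order-3 pole: residue = g''(a)/2; g''(-1) = -136/567, so the residue is -68/567.
At the order-3 pole 2 set g(β) = (β - (2))^3*f(β) = 34/(7*(β + 1)**3).
Order-3 pole: residue = g''(a)/2; g''(2) = 136/567, so the residue is 68/567.
List the singular points by increasing real part (a conjugate pair: the negative imaginary part first).


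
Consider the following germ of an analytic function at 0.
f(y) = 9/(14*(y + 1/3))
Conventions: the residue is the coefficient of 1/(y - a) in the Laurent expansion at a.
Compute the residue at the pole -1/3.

The residue is 9/14.

At the order-1 pole -1/3 set g(y) = (y - (-1/3))*f(y) = 9/14.
Simple pole: residue = g(a) at a = -1/3, which is 9/14.


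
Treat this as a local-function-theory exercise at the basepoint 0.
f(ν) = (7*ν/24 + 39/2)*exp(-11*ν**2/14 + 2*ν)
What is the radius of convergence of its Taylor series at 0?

The factor exp(-11*ν**2/14 + 2*ν) is entire and contributes no finite singular point.
The polynomial part has no poles.
No finite singular points: the Taylor series at 0 converges everywhere.

The radius of convergence is infinite.


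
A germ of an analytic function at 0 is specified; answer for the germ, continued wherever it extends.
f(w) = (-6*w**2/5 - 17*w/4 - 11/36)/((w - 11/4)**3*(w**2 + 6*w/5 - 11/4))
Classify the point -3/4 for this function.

Denominator factors: w**2 + 6*w/5 - 11/4 = -247/80 at w = -3/4; w - 11/4 = -7/2 at w = -3/4 — none vanishes.
So the germ continues analytically to -3/4.

The point is a regular point.


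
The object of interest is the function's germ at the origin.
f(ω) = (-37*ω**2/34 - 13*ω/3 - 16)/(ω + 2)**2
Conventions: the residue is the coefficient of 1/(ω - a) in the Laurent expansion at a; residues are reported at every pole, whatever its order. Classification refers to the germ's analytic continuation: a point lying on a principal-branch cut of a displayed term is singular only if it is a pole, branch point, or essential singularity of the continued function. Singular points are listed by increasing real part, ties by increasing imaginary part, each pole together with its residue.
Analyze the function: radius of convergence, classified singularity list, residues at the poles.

Denominator factor (ω + 2)^2: pole of order 2 at -2, modulus 2.
The radius of convergence is the smallest modulus among the singular points: 2.
At the order-2 pole -2 set g(ω) = (ω - (-2))^2*f(ω) = -37*ω**2/34 - 13*ω/3 - 16.
Order-2 pole: residue = g'(a); g'(-2) = 1/51, so the residue is 1/51.

Radius of convergence at 0: 2.
At -2: a pole of order 2; residue 1/51.


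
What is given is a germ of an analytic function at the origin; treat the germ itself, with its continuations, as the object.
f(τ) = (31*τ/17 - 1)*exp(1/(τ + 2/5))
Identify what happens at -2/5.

The point is an essential singularity.

The exponent 1/(τ - (-2/5)) has a pole at -2/5, so exp(1/(τ - (-2/5))) takes every nonzero value near it: an essential singularity (not a pole of any order).


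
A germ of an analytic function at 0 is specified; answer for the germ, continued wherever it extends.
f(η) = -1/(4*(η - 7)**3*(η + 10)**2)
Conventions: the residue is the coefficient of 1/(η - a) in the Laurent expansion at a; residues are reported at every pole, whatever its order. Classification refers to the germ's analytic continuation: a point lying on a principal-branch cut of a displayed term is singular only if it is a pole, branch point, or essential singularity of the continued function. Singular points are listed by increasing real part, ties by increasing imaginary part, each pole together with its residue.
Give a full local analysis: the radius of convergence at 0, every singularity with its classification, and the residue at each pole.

Denominator factor (η - 7)^3: pole of order 3 at 7, modulus 7.
Denominator factor (η + 10)^2: pole of order 2 at -10, modulus 10.
The radius of convergence is the smallest modulus among the singular points: 7.
At the order-2 pole -10 set g(η) = (η - (-10))^2*f(η) = -1/(4*(η - 7)**3).
Order-2 pole: residue = g'(a); g'(-10) = 3/334084, so the residue is 3/334084.
At the order-3 pole 7 set g(η) = (η - (7))^3*f(η) = -1/(4*(η + 10)**2).
Order-3 pole: residue = g''(a)/2; g''(7) = -3/167042, so the residue is -3/334084.
List the singular points by increasing real part (a conjugate pair: the negative imaginary part first).

Radius of convergence at 0: 7.
At -10: a pole of order 2; residue 3/334084.
At 7: a pole of order 3; residue -3/334084.


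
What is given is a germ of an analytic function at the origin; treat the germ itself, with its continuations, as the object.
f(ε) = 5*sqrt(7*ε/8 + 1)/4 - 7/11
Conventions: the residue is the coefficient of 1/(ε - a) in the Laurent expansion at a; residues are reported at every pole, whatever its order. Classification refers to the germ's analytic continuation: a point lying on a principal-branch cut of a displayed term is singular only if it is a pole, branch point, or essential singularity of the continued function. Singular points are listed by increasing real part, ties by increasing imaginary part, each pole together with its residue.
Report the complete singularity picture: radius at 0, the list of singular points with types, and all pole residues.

Radius of convergence at 0: 8/7.
At -8/7: an algebraic (square-root) branch point.

Branch term (5/4)*sqrt(1 - ε/(-8/7)): its argument vanishes at ε = -8/7, a square-root branch point, modulus 8/7.
The radius of convergence is the smallest modulus among the singular points: 8/7.


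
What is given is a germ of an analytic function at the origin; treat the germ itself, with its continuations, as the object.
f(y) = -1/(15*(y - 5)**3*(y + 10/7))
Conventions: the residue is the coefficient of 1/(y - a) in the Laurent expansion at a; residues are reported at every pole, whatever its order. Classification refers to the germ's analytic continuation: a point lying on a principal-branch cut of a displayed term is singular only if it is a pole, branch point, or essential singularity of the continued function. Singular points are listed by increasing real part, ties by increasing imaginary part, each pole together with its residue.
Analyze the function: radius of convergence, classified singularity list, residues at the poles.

Denominator factor (y + 10/7): pole of order 1 at -10/7, modulus 10/7.
Denominator factor (y - 5)^3: pole of order 3 at 5, modulus 5.
The radius of convergence is the smallest modulus among the singular points: 10/7.
At the order-1 pole -10/7 set g(y) = (y - (-10/7))*f(y) = -1/(15*(y - 5)**3).
Simple pole: residue = g(a) at a = -10/7, which is 343/1366875.
At the order-3 pole 5 set g(y) = (y - (5))^3*f(y) = -1/(15*(y + 10/7)).
Order-3 pole: residue = g''(a)/2; g''(5) = -686/1366875, so the residue is -343/1366875.
List the singular points by increasing real part (a conjugate pair: the negative imaginary part first).

Radius of convergence at 0: 10/7.
At -10/7: a pole of order 1; residue 343/1366875.
At 5: a pole of order 3; residue -343/1366875.


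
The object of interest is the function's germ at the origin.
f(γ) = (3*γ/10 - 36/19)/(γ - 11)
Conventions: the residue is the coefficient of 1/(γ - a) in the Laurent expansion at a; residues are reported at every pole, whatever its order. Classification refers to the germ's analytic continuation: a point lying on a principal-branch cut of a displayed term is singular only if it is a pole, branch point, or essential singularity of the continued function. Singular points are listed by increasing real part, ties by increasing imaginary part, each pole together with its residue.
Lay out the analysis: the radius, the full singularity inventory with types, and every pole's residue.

Denominator factor (γ - 11): pole of order 1 at 11, modulus 11.
The radius of convergence is the smallest modulus among the singular points: 11.
At the order-1 pole 11 set g(γ) = (γ - (11))*f(γ) = 3*γ/10 - 36/19.
Simple pole: residue = g(a) at a = 11, which is 267/190.

Radius of convergence at 0: 11.
At 11: a pole of order 1; residue 267/190.


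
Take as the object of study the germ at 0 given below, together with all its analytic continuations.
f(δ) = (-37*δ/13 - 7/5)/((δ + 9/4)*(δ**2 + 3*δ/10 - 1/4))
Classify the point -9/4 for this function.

The point is a pole of order 1.

The denominator factor δ + 9/4 vanishes at -9/4 and appears to the power 1; the numerator there equals 1301/260, nonzero, and no other factor vanishes.
Hence a pole whose order is the multiplicity, 1.


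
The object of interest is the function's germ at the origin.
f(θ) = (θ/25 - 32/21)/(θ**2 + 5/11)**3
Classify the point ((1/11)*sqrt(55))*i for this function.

The denominator factor θ**2 + 5/11 vanishes at ((1/11)*sqrt(55))*i and appears to the power 3; the numerator there equals (-32/21) + ((1/275)*sqrt(55))*i, nonzero, and no other factor vanishes.
Hence a pole whose order is the multiplicity, 3.

The point is a pole of order 3.


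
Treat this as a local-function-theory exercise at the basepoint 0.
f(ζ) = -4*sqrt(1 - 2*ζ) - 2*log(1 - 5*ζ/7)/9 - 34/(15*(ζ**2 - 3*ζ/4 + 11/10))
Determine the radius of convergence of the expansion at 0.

Denominator factor (ζ**2 - 3*ζ/4 + 11/10): discriminant -307/80, complex-conjugate roots (3/8) + ((1/40)*sqrt(1535))*i and (3/8) - ((1/40)*sqrt(1535))*i; poles of order 1, moduli (1/10)*sqrt(110) and (1/10)*sqrt(110).
Branch term (-4)*sqrt(1 - ζ/(1/2)): its argument vanishes at ζ = 1/2, a square-root branch point, modulus 1/2.
Branch term (-2/9)*log(1 - ζ/(7/5)): its argument vanishes at ζ = 7/5, a logarithmic branch point, modulus 7/5.
The radius of convergence is the smallest modulus among the singular points: 1/2.

The radius of convergence is 1/2.
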